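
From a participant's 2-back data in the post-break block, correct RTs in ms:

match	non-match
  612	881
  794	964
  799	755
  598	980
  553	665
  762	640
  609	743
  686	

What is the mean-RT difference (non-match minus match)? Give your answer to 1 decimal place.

M(match) = 5413/8 = 676.625
M(non-match) = 5628/7 = 804.000
Difference = 804.000 − 676.625 = 127.375 ms

127.4 ms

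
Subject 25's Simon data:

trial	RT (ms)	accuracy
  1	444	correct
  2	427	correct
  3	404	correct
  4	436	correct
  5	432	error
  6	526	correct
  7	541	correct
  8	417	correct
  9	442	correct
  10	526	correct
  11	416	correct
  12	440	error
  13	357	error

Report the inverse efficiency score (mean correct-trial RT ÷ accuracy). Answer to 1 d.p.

595.3 ms

Correct trials (n=10): 444, 427, 404, 436, 526, 541, 417, 442, 526, 416
Mean correct RT = 4579/10 = 457.9000 ms
Proportion correct = 10/13
IES = 457.9000 / (10/13) = 595.270 ms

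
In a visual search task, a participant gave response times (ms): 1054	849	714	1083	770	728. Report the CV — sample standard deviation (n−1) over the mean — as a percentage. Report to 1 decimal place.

18.9%

n = 6, Σ = 5198, M = 866.3333
Σ(x−M)² = 134085.333; s = √(134085.333/5) = 163.7592
CV = 163.7592 / 866.3333 = 0.18903 = 18.903%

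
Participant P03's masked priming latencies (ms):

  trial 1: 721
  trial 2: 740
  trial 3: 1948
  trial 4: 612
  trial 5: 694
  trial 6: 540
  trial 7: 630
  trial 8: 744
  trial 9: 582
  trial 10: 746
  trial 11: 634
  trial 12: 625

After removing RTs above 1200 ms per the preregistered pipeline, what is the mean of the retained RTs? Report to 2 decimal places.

660.73 ms

Excluded: 1948
Retained (n=11): Σ = 7268
Mean = 7268/11 = 660.7273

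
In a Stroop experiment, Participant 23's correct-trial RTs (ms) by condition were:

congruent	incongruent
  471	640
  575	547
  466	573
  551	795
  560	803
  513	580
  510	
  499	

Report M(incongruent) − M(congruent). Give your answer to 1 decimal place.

138.2 ms

M(congruent) = 4145/8 = 518.125
M(incongruent) = 3938/6 = 656.333
Difference = 656.333 − 518.125 = 138.208 ms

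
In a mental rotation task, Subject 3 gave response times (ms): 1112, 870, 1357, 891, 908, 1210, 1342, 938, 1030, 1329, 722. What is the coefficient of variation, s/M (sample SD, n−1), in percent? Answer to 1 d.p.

n = 11, Σ = 11709, M = 1064.4545
Σ(x−M)² = 482872.727; s = √(482872.727/10) = 219.7437
CV = 219.7437 / 1064.4545 = 0.20644 = 20.644%

20.6%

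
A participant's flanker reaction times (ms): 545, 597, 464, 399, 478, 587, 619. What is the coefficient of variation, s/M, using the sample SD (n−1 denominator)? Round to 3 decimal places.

0.155

n = 7, Σ = 3689, M = 527.0000
Σ(x−M)² = 40042.000; s = √(40042.000/6) = 81.6925
CV = 81.6925 / 527.0000 = 0.15501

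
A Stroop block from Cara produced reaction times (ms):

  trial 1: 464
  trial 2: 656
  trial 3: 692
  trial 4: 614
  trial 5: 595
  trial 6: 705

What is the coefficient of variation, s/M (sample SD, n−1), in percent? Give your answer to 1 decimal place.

14.2%

n = 6, Σ = 3726, M = 621.0000
Σ(x−M)² = 38696.000; s = √(38696.000/5) = 87.9727
CV = 87.9727 / 621.0000 = 0.14166 = 14.166%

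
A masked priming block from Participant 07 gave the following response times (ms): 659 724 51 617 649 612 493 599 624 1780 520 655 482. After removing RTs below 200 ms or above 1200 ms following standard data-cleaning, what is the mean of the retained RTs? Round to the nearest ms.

Excluded: 51, 1780
Retained (n=11): Σ = 6634
Mean = 6634/11 = 603.0909

603 ms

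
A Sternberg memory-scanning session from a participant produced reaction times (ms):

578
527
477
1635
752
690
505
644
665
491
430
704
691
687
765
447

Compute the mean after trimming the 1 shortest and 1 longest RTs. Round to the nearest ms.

Sorted: 430, 447, 477, 491, 505, 527, 578, 644, 665, 687, 690, 691, 704, 752, 765, 1635
Drop lowest 1 (430) and highest 1 (1635)
Remaining (n=14): Σ = 8623, mean = 8623/14 = 615.929

616 ms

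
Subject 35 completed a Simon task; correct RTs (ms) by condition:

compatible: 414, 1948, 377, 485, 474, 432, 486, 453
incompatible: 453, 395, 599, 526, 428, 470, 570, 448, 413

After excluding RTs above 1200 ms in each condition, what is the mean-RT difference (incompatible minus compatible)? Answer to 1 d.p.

32.1 ms

compatible: exclude 1948
M(compatible) = 3121/7 = 445.857
M(incompatible) = 4302/9 = 478.000
Difference = 478.000 − 445.857 = 32.143 ms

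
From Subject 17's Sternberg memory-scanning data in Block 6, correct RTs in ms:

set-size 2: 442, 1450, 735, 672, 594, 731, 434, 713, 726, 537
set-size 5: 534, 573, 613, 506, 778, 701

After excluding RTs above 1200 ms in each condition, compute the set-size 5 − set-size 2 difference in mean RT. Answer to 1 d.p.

set-size 2: exclude 1450
M(set-size 2) = 5584/9 = 620.444
M(set-size 5) = 3705/6 = 617.500
Difference = 617.500 − 620.444 = -2.944 ms

-2.9 ms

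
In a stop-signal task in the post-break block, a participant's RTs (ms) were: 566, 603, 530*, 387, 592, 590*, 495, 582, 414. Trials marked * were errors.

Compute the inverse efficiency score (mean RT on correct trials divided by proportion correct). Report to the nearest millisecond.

668 ms

Correct trials (n=7): 566, 603, 387, 592, 495, 582, 414
Mean correct RT = 3639/7 = 519.8571 ms
Proportion correct = 7/9
IES = 519.8571 / (7/9) = 668.388 ms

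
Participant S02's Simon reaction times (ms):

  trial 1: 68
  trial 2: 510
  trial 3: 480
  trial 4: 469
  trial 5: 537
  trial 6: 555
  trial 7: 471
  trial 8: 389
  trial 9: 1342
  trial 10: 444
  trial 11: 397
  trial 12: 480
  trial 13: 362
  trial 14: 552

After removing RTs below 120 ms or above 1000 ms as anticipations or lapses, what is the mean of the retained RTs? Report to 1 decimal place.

Excluded: 68, 1342
Retained (n=12): Σ = 5646
Mean = 5646/12 = 470.5000

470.5 ms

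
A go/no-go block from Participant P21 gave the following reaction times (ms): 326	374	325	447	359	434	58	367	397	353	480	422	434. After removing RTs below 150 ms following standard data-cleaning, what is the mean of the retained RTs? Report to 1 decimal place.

393.2 ms

Excluded: 58
Retained (n=12): Σ = 4718
Mean = 4718/12 = 393.1667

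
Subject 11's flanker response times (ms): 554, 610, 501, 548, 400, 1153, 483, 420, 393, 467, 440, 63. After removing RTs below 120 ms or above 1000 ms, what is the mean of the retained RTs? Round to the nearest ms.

Excluded: 63, 1153
Retained (n=10): Σ = 4816
Mean = 4816/10 = 481.6000

482 ms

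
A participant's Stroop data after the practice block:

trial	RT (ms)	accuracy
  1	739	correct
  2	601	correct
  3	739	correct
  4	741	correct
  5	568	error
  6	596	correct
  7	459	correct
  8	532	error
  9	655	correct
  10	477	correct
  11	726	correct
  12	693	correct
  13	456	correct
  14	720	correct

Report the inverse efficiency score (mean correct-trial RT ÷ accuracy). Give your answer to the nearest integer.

739 ms

Correct trials (n=12): 739, 601, 739, 741, 596, 459, 655, 477, 726, 693, 456, 720
Mean correct RT = 7602/12 = 633.5000 ms
Proportion correct = 12/14
IES = 633.5000 / (12/14) = 739.083 ms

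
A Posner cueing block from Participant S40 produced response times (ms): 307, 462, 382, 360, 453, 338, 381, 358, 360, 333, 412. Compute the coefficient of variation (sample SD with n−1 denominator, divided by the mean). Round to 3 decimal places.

n = 11, Σ = 4146, M = 376.9091
Σ(x−M)² = 23562.909; s = √(23562.909/10) = 48.5416
CV = 48.5416 / 376.9091 = 0.12879

0.129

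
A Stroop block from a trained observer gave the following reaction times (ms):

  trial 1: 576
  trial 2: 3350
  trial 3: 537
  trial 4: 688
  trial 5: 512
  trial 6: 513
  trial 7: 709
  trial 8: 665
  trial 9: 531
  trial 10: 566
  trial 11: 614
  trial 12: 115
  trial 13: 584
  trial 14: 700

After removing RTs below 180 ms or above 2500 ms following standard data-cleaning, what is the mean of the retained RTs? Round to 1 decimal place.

599.6 ms

Excluded: 115, 3350
Retained (n=12): Σ = 7195
Mean = 7195/12 = 599.5833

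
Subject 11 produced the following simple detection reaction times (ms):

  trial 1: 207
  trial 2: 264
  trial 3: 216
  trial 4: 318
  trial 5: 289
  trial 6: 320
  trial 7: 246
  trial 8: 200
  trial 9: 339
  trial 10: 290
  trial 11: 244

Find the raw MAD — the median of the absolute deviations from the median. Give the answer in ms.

48 ms

Sorted: 200, 207, 216, 244, 246, 264, 289, 290, 318, 320, 339 → median = 264
|x − 264|: 57, 0, 48, 54, 25, 56, 18, 64, 75, 26, 20
Sorted deviations: 0, 18, 20, 25, 26, 48, 54, 56, 57, 64, 75 → MAD = 48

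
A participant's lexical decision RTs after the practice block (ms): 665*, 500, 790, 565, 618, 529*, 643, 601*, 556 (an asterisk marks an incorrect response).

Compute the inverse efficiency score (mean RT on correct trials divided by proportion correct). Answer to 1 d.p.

918.0 ms

Correct trials (n=6): 500, 790, 565, 618, 643, 556
Mean correct RT = 3672/6 = 612.0000 ms
Proportion correct = 6/9
IES = 612.0000 / (6/9) = 918.000 ms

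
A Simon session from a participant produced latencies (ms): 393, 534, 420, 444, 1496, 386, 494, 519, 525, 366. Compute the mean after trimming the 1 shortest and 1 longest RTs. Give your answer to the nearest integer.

464 ms

Sorted: 366, 386, 393, 420, 444, 494, 519, 525, 534, 1496
Drop lowest 1 (366) and highest 1 (1496)
Remaining (n=8): Σ = 3715, mean = 3715/8 = 464.375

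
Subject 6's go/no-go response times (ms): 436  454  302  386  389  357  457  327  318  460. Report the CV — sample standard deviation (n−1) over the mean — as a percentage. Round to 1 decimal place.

n = 10, Σ = 3886, M = 388.6000
Σ(x−M)² = 33584.400; s = √(33584.400/9) = 61.0868
CV = 61.0868 / 388.6000 = 0.15720 = 15.720%

15.7%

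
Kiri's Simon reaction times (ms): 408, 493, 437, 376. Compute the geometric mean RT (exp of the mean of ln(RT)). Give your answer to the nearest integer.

426 ms

ln(RT): 6.0113, 6.2005, 6.0799, 5.9296
Mean ln(RT) = 24.2213/4 = 6.05532
Geometric mean = exp(6.05532) = 426.38 ms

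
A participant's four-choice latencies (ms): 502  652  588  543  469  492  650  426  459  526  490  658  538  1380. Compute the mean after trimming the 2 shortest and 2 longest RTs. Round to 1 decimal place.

545.0 ms

Sorted: 426, 459, 469, 490, 492, 502, 526, 538, 543, 588, 650, 652, 658, 1380
Drop lowest 2 (426, 459) and highest 2 (658, 1380)
Remaining (n=10): Σ = 5450, mean = 5450/10 = 545.000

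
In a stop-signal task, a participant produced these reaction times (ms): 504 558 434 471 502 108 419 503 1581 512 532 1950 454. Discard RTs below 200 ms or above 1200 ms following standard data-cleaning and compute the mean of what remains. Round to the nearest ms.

489 ms

Excluded: 108, 1581, 1950
Retained (n=10): Σ = 4889
Mean = 4889/10 = 488.9000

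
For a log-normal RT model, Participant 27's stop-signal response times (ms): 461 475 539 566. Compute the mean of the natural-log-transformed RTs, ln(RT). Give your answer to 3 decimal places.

ln(RT): 6.1334, 6.1633, 6.2897, 6.3386
Σ ln(RT) = 24.9250
Mean = 24.9250/4 = 6.23126

6.231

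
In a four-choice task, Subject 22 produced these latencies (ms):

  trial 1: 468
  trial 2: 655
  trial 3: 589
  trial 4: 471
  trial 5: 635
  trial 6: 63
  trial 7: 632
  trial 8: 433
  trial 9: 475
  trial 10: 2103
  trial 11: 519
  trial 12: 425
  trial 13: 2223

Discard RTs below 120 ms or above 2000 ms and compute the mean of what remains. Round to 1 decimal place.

530.2 ms

Excluded: 63, 2103, 2223
Retained (n=10): Σ = 5302
Mean = 5302/10 = 530.2000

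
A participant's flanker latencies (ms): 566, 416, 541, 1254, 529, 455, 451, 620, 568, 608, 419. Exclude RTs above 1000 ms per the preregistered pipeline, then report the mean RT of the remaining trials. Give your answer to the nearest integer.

Excluded: 1254
Retained (n=10): Σ = 5173
Mean = 5173/10 = 517.3000

517 ms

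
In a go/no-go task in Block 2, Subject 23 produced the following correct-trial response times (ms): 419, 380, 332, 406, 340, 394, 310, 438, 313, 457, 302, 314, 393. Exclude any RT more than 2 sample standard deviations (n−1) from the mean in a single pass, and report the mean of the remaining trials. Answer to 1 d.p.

369.1 ms

n = 13, ΣRT = 4798, M = 369.077
Σ(x−M)² = 34036.92; s = √(34036.92/12) = 53.258
Cutoffs: 369.077 ± 2·53.258 → [262.6, 475.6]
No RTs fall outside the cutoffs; all 13 retained. Mean = 4798/13 = 369.077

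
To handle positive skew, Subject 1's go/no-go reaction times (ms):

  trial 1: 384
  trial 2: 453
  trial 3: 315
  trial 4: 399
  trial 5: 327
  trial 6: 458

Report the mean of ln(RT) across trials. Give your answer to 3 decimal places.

5.954

ln(RT): 5.9506, 6.1159, 5.7526, 5.9890, 5.7900, 6.1269
Σ ln(RT) = 35.7249
Mean = 35.7249/6 = 5.95415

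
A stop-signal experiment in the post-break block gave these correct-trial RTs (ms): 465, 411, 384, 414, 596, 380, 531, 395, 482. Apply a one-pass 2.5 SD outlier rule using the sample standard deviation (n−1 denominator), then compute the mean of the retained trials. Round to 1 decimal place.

450.9 ms

n = 9, ΣRT = 4058, M = 450.889
Σ(x−M)² = 44216.89; s = √(44216.89/8) = 74.345
Cutoffs: 450.889 ± 2.5·74.345 → [265.0, 636.8]
No RTs fall outside the cutoffs; all 9 retained. Mean = 4058/9 = 450.889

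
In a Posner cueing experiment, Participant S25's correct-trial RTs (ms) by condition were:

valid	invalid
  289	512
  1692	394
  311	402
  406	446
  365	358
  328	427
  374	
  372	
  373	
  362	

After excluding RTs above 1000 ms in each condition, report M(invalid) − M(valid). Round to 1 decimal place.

69.8 ms

valid: exclude 1692
M(valid) = 3180/9 = 353.333
M(invalid) = 2539/6 = 423.167
Difference = 423.167 − 353.333 = 69.833 ms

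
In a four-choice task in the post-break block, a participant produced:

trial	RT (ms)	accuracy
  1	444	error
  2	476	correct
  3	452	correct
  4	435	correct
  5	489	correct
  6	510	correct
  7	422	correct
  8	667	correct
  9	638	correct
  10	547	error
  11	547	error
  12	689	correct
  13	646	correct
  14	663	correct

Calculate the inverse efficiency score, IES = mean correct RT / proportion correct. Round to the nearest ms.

Correct trials (n=11): 476, 452, 435, 489, 510, 422, 667, 638, 689, 646, 663
Mean correct RT = 6087/11 = 553.3636 ms
Proportion correct = 11/14
IES = 553.3636 / (11/14) = 704.281 ms

704 ms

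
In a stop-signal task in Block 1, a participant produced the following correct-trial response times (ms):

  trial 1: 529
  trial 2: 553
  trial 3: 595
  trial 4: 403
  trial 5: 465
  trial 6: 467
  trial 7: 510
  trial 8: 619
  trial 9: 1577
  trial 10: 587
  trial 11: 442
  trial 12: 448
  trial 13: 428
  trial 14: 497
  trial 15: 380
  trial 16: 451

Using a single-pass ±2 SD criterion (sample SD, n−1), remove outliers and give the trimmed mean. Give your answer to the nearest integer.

492 ms

n = 16, ΣRT = 8951, M = 559.438
Σ(x−M)² = 1177693.94; s = √(1177693.94/15) = 280.202
Cutoffs: 559.438 ± 2·280.202 → [-1.0, 1119.8]
Outside: 1577 → excluded.
Retained (n=15): Σ = 7374, mean = 7374/15 = 491.600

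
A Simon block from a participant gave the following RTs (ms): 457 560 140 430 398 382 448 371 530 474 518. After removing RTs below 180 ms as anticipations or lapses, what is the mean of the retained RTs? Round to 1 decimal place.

Excluded: 140
Retained (n=10): Σ = 4568
Mean = 4568/10 = 456.8000

456.8 ms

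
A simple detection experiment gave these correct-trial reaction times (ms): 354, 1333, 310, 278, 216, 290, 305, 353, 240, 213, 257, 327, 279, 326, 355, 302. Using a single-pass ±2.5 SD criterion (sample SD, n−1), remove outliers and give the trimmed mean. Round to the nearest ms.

294 ms

n = 16, ΣRT = 5738, M = 358.625
Σ(x−M)² = 1043481.75; s = √(1043481.75/15) = 263.753
Cutoffs: 358.625 ± 2.5·263.753 → [-300.8, 1018.0]
Outside: 1333 → excluded.
Retained (n=15): Σ = 4405, mean = 4405/15 = 293.667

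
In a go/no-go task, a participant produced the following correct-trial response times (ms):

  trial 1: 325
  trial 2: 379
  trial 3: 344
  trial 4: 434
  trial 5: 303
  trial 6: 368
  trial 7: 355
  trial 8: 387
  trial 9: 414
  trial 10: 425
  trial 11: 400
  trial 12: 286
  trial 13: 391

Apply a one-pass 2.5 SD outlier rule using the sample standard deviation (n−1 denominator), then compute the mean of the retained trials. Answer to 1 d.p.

n = 13, ΣRT = 4811, M = 370.077
Σ(x−M)² = 25242.92; s = √(25242.92/12) = 45.865
Cutoffs: 370.077 ± 2.5·45.865 → [255.4, 484.7]
No RTs fall outside the cutoffs; all 13 retained. Mean = 4811/13 = 370.077

370.1 ms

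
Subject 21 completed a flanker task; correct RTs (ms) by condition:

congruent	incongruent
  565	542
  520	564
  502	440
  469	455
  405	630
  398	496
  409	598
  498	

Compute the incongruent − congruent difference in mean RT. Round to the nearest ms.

61 ms

M(congruent) = 3766/8 = 470.750
M(incongruent) = 3725/7 = 532.143
Difference = 532.143 − 470.750 = 61.393 ms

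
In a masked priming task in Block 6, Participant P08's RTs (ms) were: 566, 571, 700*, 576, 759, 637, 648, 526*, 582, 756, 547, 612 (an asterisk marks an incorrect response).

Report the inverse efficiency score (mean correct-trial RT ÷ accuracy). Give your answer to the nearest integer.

750 ms

Correct trials (n=10): 566, 571, 576, 759, 637, 648, 582, 756, 547, 612
Mean correct RT = 6254/10 = 625.4000 ms
Proportion correct = 10/12
IES = 625.4000 / (10/12) = 750.480 ms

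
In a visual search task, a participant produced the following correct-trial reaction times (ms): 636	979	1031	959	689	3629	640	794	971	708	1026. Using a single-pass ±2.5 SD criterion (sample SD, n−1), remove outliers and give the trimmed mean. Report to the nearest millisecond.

843 ms

n = 11, ΣRT = 12062, M = 1096.545
Σ(x−M)² = 7300226.73; s = √(7300226.73/10) = 854.414
Cutoffs: 1096.545 ± 2.5·854.414 → [-1039.5, 3232.6]
Outside: 3629 → excluded.
Retained (n=10): Σ = 8433, mean = 8433/10 = 843.300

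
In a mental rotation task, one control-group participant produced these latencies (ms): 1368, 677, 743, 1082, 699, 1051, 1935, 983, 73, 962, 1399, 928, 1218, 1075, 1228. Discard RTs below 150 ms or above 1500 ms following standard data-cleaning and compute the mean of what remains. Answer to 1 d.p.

1031.8 ms

Excluded: 73, 1935
Retained (n=13): Σ = 13413
Mean = 13413/13 = 1031.7692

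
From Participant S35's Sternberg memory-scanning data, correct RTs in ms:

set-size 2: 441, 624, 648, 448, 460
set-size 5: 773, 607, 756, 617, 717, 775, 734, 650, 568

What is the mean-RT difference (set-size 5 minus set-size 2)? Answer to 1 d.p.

164.4 ms

M(set-size 2) = 2621/5 = 524.200
M(set-size 5) = 6197/9 = 688.556
Difference = 688.556 − 524.200 = 164.356 ms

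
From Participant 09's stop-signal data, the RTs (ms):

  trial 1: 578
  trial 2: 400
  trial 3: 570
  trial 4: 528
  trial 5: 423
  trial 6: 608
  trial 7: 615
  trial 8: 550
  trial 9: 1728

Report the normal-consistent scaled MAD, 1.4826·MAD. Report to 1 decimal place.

Sorted: 400, 423, 528, 550, 570, 578, 608, 615, 1728 → median = 570
|x − 570| sorted: 0, 8, 20, 38, 42, 45, 147, 170, 1158 → MAD = 42
Robust SD ≈ 1.4826 × 42 = 62.269

62.3 ms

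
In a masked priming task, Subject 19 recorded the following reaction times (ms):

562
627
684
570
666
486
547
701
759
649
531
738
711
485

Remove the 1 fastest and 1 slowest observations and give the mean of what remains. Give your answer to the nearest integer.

623 ms

Sorted: 485, 486, 531, 547, 562, 570, 627, 649, 666, 684, 701, 711, 738, 759
Drop lowest 1 (485) and highest 1 (759)
Remaining (n=12): Σ = 7472, mean = 7472/12 = 622.667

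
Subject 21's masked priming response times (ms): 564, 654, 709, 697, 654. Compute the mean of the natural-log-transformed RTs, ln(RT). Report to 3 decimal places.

ln(RT): 6.3351, 6.4831, 6.5639, 6.5468, 6.4831
Σ ln(RT) = 32.4119
Mean = 32.4119/5 = 6.48238

6.482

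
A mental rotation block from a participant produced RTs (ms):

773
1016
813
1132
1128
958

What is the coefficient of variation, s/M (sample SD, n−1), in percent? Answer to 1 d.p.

n = 6, Σ = 5820, M = 970.0000
Σ(x−M)² = 116926.000; s = √(116926.000/5) = 152.9222
CV = 152.9222 / 970.0000 = 0.15765 = 15.765%

15.8%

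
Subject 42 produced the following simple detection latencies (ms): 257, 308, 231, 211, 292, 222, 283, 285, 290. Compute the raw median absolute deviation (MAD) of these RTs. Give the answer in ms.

25 ms

Sorted: 211, 222, 231, 257, 283, 285, 290, 292, 308 → median = 283
|x − 283|: 26, 25, 52, 72, 9, 61, 0, 2, 7
Sorted deviations: 0, 2, 7, 9, 25, 26, 52, 61, 72 → MAD = 25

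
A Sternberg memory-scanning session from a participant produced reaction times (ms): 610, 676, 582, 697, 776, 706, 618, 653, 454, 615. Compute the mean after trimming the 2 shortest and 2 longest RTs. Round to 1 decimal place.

Sorted: 454, 582, 610, 615, 618, 653, 676, 697, 706, 776
Drop lowest 2 (454, 582) and highest 2 (706, 776)
Remaining (n=6): Σ = 3869, mean = 3869/6 = 644.833

644.8 ms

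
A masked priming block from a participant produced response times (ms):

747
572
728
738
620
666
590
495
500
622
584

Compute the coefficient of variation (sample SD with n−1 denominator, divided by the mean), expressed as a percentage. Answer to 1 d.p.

n = 11, Σ = 6862, M = 623.8182
Σ(x−M)² = 78201.636; s = √(78201.636/10) = 88.4317
CV = 88.4317 / 623.8182 = 0.14176 = 14.176%

14.2%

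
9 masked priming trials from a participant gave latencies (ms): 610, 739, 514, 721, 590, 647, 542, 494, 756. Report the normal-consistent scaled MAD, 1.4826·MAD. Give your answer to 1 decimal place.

142.3 ms

Sorted: 494, 514, 542, 590, 610, 647, 721, 739, 756 → median = 610
|x − 610| sorted: 0, 20, 37, 68, 96, 111, 116, 129, 146 → MAD = 96
Robust SD ≈ 1.4826 × 96 = 142.330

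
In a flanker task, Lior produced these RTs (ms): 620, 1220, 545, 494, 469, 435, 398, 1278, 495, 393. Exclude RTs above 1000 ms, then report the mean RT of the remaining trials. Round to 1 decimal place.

Excluded: 1220, 1278
Retained (n=8): Σ = 3849
Mean = 3849/8 = 481.1250

481.1 ms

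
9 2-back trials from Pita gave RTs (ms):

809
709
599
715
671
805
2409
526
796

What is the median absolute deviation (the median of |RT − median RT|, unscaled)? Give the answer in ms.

Sorted: 526, 599, 671, 709, 715, 796, 805, 809, 2409 → median = 715
|x − 715|: 94, 6, 116, 0, 44, 90, 1694, 189, 81
Sorted deviations: 0, 6, 44, 81, 90, 94, 116, 189, 1694 → MAD = 90

90 ms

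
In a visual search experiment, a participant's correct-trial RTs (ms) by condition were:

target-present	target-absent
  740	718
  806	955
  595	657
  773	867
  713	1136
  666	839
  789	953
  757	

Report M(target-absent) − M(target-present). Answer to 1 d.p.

145.1 ms

M(target-present) = 5839/8 = 729.875
M(target-absent) = 6125/7 = 875.000
Difference = 875.000 − 729.875 = 145.125 ms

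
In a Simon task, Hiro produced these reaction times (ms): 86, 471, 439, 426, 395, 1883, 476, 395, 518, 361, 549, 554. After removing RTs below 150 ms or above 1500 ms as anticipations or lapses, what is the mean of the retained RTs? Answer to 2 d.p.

Excluded: 86, 1883
Retained (n=10): Σ = 4584
Mean = 4584/10 = 458.4000

458.40 ms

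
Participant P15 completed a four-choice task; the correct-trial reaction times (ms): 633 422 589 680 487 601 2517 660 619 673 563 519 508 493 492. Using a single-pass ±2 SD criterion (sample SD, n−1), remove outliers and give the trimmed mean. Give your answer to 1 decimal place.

567.1 ms

n = 15, ΣRT = 10456, M = 697.067
Σ(x−M)² = 3634420.93; s = √(3634420.93/14) = 509.511
Cutoffs: 697.067 ± 2·509.511 → [-322.0, 1716.1]
Outside: 2517 → excluded.
Retained (n=14): Σ = 7939, mean = 7939/14 = 567.071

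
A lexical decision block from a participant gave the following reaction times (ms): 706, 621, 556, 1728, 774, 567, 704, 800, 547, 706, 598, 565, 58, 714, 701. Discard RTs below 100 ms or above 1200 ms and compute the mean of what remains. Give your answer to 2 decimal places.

Excluded: 58, 1728
Retained (n=13): Σ = 8559
Mean = 8559/13 = 658.3846

658.38 ms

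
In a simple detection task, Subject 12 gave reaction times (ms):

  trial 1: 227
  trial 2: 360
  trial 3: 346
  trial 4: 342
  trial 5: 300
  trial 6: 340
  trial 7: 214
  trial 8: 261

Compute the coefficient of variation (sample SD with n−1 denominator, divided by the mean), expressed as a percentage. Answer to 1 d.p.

n = 8, Σ = 2390, M = 298.7500
Σ(x−M)² = 23313.500; s = √(23313.500/7) = 57.7105
CV = 57.7105 / 298.7500 = 0.19317 = 19.317%

19.3%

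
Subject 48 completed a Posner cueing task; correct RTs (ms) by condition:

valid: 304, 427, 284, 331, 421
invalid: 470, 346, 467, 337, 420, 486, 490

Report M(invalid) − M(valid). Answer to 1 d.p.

M(valid) = 1767/5 = 353.400
M(invalid) = 3016/7 = 430.857
Difference = 430.857 − 353.400 = 77.457 ms

77.5 ms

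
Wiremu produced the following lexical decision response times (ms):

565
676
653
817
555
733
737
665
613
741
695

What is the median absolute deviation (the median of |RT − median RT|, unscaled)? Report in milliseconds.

61 ms

Sorted: 555, 565, 613, 653, 665, 676, 695, 733, 737, 741, 817 → median = 676
|x − 676|: 111, 0, 23, 141, 121, 57, 61, 11, 63, 65, 19
Sorted deviations: 0, 11, 19, 23, 57, 61, 63, 65, 111, 121, 141 → MAD = 61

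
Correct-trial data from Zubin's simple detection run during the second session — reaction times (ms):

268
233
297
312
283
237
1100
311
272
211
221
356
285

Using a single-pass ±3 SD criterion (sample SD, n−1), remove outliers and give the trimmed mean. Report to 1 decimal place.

n = 13, ΣRT = 4386, M = 337.385
Σ(x−M)² = 650183.08; s = √(650183.08/12) = 232.770
Cutoffs: 337.385 ± 3·232.770 → [-360.9, 1035.7]
Outside: 1100 → excluded.
Retained (n=12): Σ = 3286, mean = 3286/12 = 273.833

273.8 ms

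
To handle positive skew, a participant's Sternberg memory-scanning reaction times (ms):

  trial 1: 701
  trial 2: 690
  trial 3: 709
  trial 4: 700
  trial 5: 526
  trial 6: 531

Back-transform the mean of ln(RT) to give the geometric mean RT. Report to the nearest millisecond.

637 ms

ln(RT): 6.5525, 6.5367, 6.5639, 6.5511, 6.2653, 6.2748
Mean ln(RT) = 38.7442/6 = 6.45737
Geometric mean = exp(6.45737) = 637.38 ms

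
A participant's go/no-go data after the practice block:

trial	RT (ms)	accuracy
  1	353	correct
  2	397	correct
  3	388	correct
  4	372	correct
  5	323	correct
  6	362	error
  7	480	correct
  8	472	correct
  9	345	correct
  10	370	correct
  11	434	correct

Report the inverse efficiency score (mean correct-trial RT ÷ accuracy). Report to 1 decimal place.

Correct trials (n=10): 353, 397, 388, 372, 323, 480, 472, 345, 370, 434
Mean correct RT = 3934/10 = 393.4000 ms
Proportion correct = 10/11
IES = 393.4000 / (10/11) = 432.740 ms

432.7 ms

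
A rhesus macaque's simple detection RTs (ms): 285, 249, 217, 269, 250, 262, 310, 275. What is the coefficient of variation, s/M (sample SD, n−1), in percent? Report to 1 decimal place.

n = 8, Σ = 2117, M = 264.6250
Σ(x−M)² = 5333.875; s = √(5333.875/7) = 27.6040
CV = 27.6040 / 264.6250 = 0.10431 = 10.431%

10.4%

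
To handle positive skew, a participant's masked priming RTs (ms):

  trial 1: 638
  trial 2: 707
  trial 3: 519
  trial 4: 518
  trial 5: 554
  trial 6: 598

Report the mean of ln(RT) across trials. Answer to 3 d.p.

6.372

ln(RT): 6.4583, 6.5610, 6.2519, 6.2500, 6.3172, 6.3936
Σ ln(RT) = 38.2320
Mean = 38.2320/6 = 6.37200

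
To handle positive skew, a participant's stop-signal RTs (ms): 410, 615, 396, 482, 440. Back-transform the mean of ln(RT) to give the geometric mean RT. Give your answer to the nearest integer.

463 ms

ln(RT): 6.0162, 6.4216, 5.9814, 6.1779, 6.0868
Mean ln(RT) = 30.6839/5 = 6.13678
Geometric mean = exp(6.13678) = 462.56 ms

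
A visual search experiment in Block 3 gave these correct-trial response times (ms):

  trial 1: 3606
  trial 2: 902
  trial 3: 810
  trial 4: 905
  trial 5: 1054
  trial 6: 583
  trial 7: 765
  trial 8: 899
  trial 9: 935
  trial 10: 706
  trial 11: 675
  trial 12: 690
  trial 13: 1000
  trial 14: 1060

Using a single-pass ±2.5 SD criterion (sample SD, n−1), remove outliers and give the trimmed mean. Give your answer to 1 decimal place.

844.9 ms

n = 14, ΣRT = 14590, M = 1042.143
Σ(x−M)² = 7359317.71; s = √(7359317.71/13) = 752.397
Cutoffs: 1042.143 ± 2.5·752.397 → [-838.8, 2923.1]
Outside: 3606 → excluded.
Retained (n=13): Σ = 10984, mean = 10984/13 = 844.923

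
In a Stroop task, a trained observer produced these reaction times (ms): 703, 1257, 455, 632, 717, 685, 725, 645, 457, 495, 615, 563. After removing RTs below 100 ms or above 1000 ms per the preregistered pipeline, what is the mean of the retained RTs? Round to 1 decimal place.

608.4 ms

Excluded: 1257
Retained (n=11): Σ = 6692
Mean = 6692/11 = 608.3636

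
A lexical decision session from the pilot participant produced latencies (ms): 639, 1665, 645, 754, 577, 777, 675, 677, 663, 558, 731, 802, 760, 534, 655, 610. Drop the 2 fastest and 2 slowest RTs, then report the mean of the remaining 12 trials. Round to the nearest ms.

680 ms

Sorted: 534, 558, 577, 610, 639, 645, 655, 663, 675, 677, 731, 754, 760, 777, 802, 1665
Drop lowest 2 (534, 558) and highest 2 (802, 1665)
Remaining (n=12): Σ = 8163, mean = 8163/12 = 680.250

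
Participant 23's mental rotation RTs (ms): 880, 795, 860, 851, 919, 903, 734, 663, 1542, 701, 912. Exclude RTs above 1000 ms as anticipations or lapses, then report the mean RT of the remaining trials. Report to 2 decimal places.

821.80 ms

Excluded: 1542
Retained (n=10): Σ = 8218
Mean = 8218/10 = 821.8000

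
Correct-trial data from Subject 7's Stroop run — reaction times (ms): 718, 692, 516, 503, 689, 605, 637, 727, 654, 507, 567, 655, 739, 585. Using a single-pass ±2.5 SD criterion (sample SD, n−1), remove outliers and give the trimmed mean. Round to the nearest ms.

628 ms

n = 14, ΣRT = 8794, M = 628.143
Σ(x−M)² = 88433.71; s = √(88433.71/13) = 82.478
Cutoffs: 628.143 ± 2.5·82.478 → [421.9, 834.3]
No RTs fall outside the cutoffs; all 14 retained. Mean = 8794/14 = 628.143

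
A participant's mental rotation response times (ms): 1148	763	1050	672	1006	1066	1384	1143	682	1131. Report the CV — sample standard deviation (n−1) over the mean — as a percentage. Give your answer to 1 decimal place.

23.0%

n = 10, Σ = 10045, M = 1004.5000
Σ(x−M)² = 478536.500; s = √(478536.500/9) = 230.5878
CV = 230.5878 / 1004.5000 = 0.22955 = 22.955%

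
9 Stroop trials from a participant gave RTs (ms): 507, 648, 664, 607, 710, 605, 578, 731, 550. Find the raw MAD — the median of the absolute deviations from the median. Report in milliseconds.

Sorted: 507, 550, 578, 605, 607, 648, 664, 710, 731 → median = 607
|x − 607|: 100, 41, 57, 0, 103, 2, 29, 124, 57
Sorted deviations: 0, 2, 29, 41, 57, 57, 100, 103, 124 → MAD = 57

57 ms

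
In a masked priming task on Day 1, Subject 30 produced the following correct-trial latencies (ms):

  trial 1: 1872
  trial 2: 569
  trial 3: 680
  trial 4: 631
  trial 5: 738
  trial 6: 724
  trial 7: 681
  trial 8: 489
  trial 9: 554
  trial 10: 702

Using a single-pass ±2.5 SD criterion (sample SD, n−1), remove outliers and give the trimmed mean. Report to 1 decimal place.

640.9 ms

n = 10, ΣRT = 7640, M = 764.000
Σ(x−M)² = 1423168.00; s = √(1423168.00/9) = 397.655
Cutoffs: 764.000 ± 2.5·397.655 → [-230.1, 1758.1]
Outside: 1872 → excluded.
Retained (n=9): Σ = 5768, mean = 5768/9 = 640.889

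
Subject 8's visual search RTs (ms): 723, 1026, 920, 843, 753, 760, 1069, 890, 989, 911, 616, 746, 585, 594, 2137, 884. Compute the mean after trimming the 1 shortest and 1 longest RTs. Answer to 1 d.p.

Sorted: 585, 594, 616, 723, 746, 753, 760, 843, 884, 890, 911, 920, 989, 1026, 1069, 2137
Drop lowest 1 (585) and highest 1 (2137)
Remaining (n=14): Σ = 11724, mean = 11724/14 = 837.429

837.4 ms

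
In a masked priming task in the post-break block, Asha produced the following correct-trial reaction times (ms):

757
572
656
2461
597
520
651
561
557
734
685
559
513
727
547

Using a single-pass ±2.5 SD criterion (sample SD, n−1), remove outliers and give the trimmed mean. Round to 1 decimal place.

616.9 ms

n = 15, ΣRT = 11097, M = 739.800
Σ(x−M)² = 3264478.40; s = √(3264478.40/14) = 482.884
Cutoffs: 739.800 ± 2.5·482.884 → [-467.4, 1947.0]
Outside: 2461 → excluded.
Retained (n=14): Σ = 8636, mean = 8636/14 = 616.857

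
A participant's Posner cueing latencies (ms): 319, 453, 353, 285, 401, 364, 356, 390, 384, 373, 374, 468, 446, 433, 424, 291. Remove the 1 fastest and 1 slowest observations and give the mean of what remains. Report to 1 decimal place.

382.9 ms

Sorted: 285, 291, 319, 353, 356, 364, 373, 374, 384, 390, 401, 424, 433, 446, 453, 468
Drop lowest 1 (285) and highest 1 (468)
Remaining (n=14): Σ = 5361, mean = 5361/14 = 382.929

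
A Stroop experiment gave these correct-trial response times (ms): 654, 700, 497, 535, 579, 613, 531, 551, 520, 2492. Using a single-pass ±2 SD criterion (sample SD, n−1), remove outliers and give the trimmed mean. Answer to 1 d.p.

575.6 ms

n = 10, ΣRT = 7672, M = 767.200
Σ(x−M)² = 3342027.60; s = √(3342027.60/9) = 609.374
Cutoffs: 767.200 ± 2·609.374 → [-451.5, 1985.9]
Outside: 2492 → excluded.
Retained (n=9): Σ = 5180, mean = 5180/9 = 575.556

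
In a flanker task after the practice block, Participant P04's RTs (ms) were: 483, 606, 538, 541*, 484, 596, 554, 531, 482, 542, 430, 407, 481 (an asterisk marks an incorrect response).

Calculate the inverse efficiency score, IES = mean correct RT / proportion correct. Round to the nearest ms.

Correct trials (n=12): 483, 606, 538, 484, 596, 554, 531, 482, 542, 430, 407, 481
Mean correct RT = 6134/12 = 511.1667 ms
Proportion correct = 12/13
IES = 511.1667 / (12/13) = 553.764 ms

554 ms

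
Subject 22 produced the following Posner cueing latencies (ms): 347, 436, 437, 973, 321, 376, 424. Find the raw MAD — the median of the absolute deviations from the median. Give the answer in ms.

48 ms

Sorted: 321, 347, 376, 424, 436, 437, 973 → median = 424
|x − 424|: 77, 12, 13, 549, 103, 48, 0
Sorted deviations: 0, 12, 13, 48, 77, 103, 549 → MAD = 48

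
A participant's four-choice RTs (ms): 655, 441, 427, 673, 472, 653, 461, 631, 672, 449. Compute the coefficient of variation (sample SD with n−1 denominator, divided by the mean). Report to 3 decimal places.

n = 10, Σ = 5534, M = 553.4000
Σ(x−M)² = 109308.400; s = √(109308.400/9) = 110.2061
CV = 110.2061 / 553.4000 = 0.19914

0.199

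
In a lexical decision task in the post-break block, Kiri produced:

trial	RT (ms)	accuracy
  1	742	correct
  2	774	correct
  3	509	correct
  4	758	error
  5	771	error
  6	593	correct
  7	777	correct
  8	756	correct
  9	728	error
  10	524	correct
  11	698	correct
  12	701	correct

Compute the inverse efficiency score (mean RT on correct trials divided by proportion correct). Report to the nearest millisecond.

Correct trials (n=9): 742, 774, 509, 593, 777, 756, 524, 698, 701
Mean correct RT = 6074/9 = 674.8889 ms
Proportion correct = 9/12
IES = 674.8889 / (9/12) = 899.852 ms

900 ms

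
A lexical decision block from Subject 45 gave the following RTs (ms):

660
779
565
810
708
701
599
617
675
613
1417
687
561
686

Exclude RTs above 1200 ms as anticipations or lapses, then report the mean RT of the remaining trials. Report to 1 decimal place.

666.2 ms

Excluded: 1417
Retained (n=13): Σ = 8661
Mean = 8661/13 = 666.2308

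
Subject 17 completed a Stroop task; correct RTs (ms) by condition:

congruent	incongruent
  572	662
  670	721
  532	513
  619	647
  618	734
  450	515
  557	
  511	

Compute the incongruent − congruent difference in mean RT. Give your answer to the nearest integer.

66 ms

M(congruent) = 4529/8 = 566.125
M(incongruent) = 3792/6 = 632.000
Difference = 632.000 − 566.125 = 65.875 ms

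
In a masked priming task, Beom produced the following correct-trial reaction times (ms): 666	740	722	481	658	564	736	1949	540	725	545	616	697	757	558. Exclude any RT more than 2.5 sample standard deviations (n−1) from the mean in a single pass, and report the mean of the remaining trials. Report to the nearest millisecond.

643 ms

n = 15, ΣRT = 10954, M = 730.267
Σ(x−M)² = 1699744.93; s = √(1699744.93/14) = 348.440
Cutoffs: 730.267 ± 2.5·348.440 → [-140.8, 1601.4]
Outside: 1949 → excluded.
Retained (n=14): Σ = 9005, mean = 9005/14 = 643.214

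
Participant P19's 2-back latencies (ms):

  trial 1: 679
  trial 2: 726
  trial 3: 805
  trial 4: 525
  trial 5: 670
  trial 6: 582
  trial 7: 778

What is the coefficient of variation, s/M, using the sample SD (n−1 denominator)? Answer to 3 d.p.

0.148

n = 7, Σ = 4765, M = 680.7143
Σ(x−M)² = 61071.429; s = √(61071.429/6) = 100.8889
CV = 100.8889 / 680.7143 = 0.14821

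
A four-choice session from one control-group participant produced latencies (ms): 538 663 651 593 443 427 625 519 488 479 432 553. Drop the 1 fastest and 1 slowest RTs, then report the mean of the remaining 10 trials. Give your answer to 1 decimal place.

Sorted: 427, 432, 443, 479, 488, 519, 538, 553, 593, 625, 651, 663
Drop lowest 1 (427) and highest 1 (663)
Remaining (n=10): Σ = 5321, mean = 5321/10 = 532.100

532.1 ms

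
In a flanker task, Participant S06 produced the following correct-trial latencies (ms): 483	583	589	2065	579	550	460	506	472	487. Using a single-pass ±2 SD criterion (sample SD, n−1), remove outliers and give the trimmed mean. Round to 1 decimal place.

523.2 ms

n = 10, ΣRT = 6774, M = 677.400
Σ(x−M)² = 2160946.40; s = √(2160946.40/9) = 490.005
Cutoffs: 677.400 ± 2·490.005 → [-302.6, 1657.4]
Outside: 2065 → excluded.
Retained (n=9): Σ = 4709, mean = 4709/9 = 523.222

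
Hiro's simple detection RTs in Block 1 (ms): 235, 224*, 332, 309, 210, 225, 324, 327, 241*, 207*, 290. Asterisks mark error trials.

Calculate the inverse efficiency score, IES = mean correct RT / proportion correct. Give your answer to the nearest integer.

387 ms

Correct trials (n=8): 235, 332, 309, 210, 225, 324, 327, 290
Mean correct RT = 2252/8 = 281.5000 ms
Proportion correct = 8/11
IES = 281.5000 / (8/11) = 387.062 ms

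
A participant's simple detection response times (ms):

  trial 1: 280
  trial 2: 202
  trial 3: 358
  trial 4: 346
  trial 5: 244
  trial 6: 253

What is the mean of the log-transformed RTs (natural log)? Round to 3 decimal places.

5.617

ln(RT): 5.6348, 5.3083, 5.8805, 5.8464, 5.4972, 5.5334
Σ ln(RT) = 33.7006
Mean = 33.7006/6 = 5.61676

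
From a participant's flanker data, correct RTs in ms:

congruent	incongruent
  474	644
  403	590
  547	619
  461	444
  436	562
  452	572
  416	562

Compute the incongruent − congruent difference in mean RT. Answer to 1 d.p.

114.9 ms

M(congruent) = 3189/7 = 455.571
M(incongruent) = 3993/7 = 570.429
Difference = 570.429 − 455.571 = 114.857 ms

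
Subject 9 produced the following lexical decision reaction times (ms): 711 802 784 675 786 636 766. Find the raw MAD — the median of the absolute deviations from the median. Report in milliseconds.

Sorted: 636, 675, 711, 766, 784, 786, 802 → median = 766
|x − 766|: 55, 36, 18, 91, 20, 130, 0
Sorted deviations: 0, 18, 20, 36, 55, 91, 130 → MAD = 36

36 ms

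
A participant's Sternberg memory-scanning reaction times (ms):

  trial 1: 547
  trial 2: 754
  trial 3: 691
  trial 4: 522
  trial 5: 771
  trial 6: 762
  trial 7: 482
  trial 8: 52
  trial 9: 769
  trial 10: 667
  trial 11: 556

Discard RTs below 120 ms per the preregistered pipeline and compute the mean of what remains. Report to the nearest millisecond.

Excluded: 52
Retained (n=10): Σ = 6521
Mean = 6521/10 = 652.1000

652 ms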